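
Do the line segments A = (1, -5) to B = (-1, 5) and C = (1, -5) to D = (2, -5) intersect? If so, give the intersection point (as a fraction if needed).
Yes; intersection at (1, -5) (t = 0 on AB, s = 0 on CD)

Parametrize AB as A + t(B − A) = (1 + -2 t, -5 + 10 t) and CD as C + s(D − C) = (1 + 1 s, -5 + 0 s). Solve the linear system for (t, s). Determinant = 10 ≠ 0, so a unique intersection of the containing lines exists. Solution: t = 0, s = 0 — both in [0, 1], so the segments cross. Intersection point: (1, -5).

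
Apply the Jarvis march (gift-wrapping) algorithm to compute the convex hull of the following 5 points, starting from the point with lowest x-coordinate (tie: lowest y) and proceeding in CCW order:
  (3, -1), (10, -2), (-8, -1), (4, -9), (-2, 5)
Hull (CCW) = [(-8, -1), (4, -9), (10, -2), (-2, 5)]

Jarvis march: at each step, from the current hull vertex p, select the next vertex q as the point such that every other point lies strictly to the left of (or on) the directed line p → q. (Equivalently: for every other point r, the cross product (q − p) × (r − p) ≥ 0.)
Starting point (lowest x, tie lowest y): (-8, -1). Wrap until returning to start. Resulting hull: (-8, -1), (4, -9), (10, -2), (-2, 5).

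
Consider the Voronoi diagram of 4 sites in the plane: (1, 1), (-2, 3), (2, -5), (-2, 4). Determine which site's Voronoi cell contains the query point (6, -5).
Nearest site = (2, -5)

The Voronoi cell of site s contains exactly those query points closer to s than to any other site. Compute squared distances from q = (6, -5) to each site:
  (2 − 6)² + (-5 − -5)² = 16
  (1 − 6)² + (1 − -5)² = 61
  (-2 − 6)² + (3 − -5)² = 128
  (-2 − 6)² + (4 − -5)² = 145
Minimum is attained by (2, -5), so q lies in its Voronoi cell.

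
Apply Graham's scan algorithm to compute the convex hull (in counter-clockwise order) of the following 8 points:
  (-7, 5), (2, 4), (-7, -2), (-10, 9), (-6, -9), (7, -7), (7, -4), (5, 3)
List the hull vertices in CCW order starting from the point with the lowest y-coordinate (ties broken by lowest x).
Hull (CCW) = [(-6, -9), (7, -7), (7, -4), (5, 3), (-10, 9)]

Graham scan procedure:
  1. Find the pivot p₀ = point with lowest y (tie → lowest x): (-6, -9).
  2. Sort the remaining points by polar angle around p₀.
  3. Walk through sorted points, maintaining a stack; pop the top while the last three entries make a non-left turn (cross product ≤ 0).
  4. Final stack is the convex hull in CCW order: (-6, -9), (7, -7), (7, -4), (5, 3), (-10, 9).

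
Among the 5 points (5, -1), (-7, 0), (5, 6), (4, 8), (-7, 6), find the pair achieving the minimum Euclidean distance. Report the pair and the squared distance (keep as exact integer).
Pair = ((5, 6), (4, 8)); squared distance = 5

Compute all C(5, 2) = 10 pairwise squared distances (x_i − x_j)² + (y_i − y_j)². The minimum is 5, attained by the pair ((5, 6), (4, 8)).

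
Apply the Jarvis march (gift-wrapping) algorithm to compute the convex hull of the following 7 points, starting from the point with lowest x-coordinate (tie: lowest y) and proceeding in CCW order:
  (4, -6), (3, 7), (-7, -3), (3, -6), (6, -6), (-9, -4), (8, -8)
Hull (CCW) = [(-9, -4), (8, -8), (3, 7)]

Jarvis march: at each step, from the current hull vertex p, select the next vertex q as the point such that every other point lies strictly to the left of (or on) the directed line p → q. (Equivalently: for every other point r, the cross product (q − p) × (r − p) ≥ 0.)
Starting point (lowest x, tie lowest y): (-9, -4). Wrap until returning to start. Resulting hull: (-9, -4), (8, -8), (3, 7).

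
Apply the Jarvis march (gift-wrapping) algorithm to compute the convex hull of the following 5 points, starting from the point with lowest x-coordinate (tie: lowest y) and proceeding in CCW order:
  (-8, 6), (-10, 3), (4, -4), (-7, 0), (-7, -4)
Hull (CCW) = [(-10, 3), (-7, -4), (4, -4), (-8, 6)]

Jarvis march: at each step, from the current hull vertex p, select the next vertex q as the point such that every other point lies strictly to the left of (or on) the directed line p → q. (Equivalently: for every other point r, the cross product (q − p) × (r − p) ≥ 0.)
Starting point (lowest x, tie lowest y): (-10, 3). Wrap until returning to start. Resulting hull: (-10, 3), (-7, -4), (4, -4), (-8, 6).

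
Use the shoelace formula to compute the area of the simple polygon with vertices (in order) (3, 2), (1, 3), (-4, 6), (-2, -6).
Area = 75/2

Shoelace formula: Area = (1/2) |Σ_i (x_i · y_{i+1} − x_{i+1} · y_i)| (indices mod n). Compute each cross term:
  (3)(3) − (1)(2) = 7
  (1)(6) − (-4)(3) = 18
  (-4)(-6) − (-2)(6) = 36
  (-2)(2) − (3)(-6) = 14
Sum = 75, so (signed) Area = 75/2 = 75/2, |Area| = 75/2.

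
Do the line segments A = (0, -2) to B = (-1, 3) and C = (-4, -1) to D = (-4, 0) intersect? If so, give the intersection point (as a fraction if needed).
No (intersection of containing lines falls outside at least one segment)

Parametrize and solve: t = 4, s = 19. At least one of these is outside [0, 1], so the segments do not intersect.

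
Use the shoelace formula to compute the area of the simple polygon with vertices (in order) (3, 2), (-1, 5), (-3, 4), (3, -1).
Area = 14

Shoelace formula: Area = (1/2) |Σ_i (x_i · y_{i+1} − x_{i+1} · y_i)| (indices mod n). Compute each cross term:
  (3)(5) − (-1)(2) = 17
  (-1)(4) − (-3)(5) = 11
  (-3)(-1) − (3)(4) = -9
  (3)(2) − (3)(-1) = 9
Sum = 28, so (signed) Area = 28/2 = 14, |Area| = 14.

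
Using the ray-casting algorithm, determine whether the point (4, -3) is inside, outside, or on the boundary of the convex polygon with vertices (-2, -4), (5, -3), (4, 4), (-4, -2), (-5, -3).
The point (4, -3) lies strictly inside the polygon

Cast a horizontal ray to the right from the query point and count how many polygon edges it crosses (each edge strictly once or zero times, handled with the usual half-open convention). 
Parity of crossings → odd ⇒ inside.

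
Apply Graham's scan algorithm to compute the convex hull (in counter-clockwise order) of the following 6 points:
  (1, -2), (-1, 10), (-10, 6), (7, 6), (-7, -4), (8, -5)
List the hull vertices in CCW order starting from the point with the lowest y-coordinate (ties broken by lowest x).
Hull (CCW) = [(8, -5), (7, 6), (-1, 10), (-10, 6), (-7, -4)]

Graham scan procedure:
  1. Find the pivot p₀ = point with lowest y (tie → lowest x): (8, -5).
  2. Sort the remaining points by polar angle around p₀.
  3. Walk through sorted points, maintaining a stack; pop the top while the last three entries make a non-left turn (cross product ≤ 0).
  4. Final stack is the convex hull in CCW order: (8, -5), (7, 6), (-1, 10), (-10, 6), (-7, -4).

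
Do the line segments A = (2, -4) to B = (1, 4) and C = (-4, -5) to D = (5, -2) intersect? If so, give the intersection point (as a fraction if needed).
Yes; intersection at (47/25, -76/25) (t = 3/25 on AB, s = 49/75 on CD)

Parametrize AB as A + t(B − A) = (2 + -1 t, -4 + 8 t) and CD as C + s(D − C) = (-4 + 9 s, -5 + 3 s). Solve the linear system for (t, s). Determinant = 75 ≠ 0, so a unique intersection of the containing lines exists. Solution: t = 3/25, s = 49/75 — both in [0, 1], so the segments cross. Intersection point: (47/25, -76/25).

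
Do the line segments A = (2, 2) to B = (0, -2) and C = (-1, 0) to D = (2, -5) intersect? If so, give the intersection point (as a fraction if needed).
Yes; intersection at (1/11, -20/11) (t = 21/22 on AB, s = 4/11 on CD)

Parametrize AB as A + t(B − A) = (2 + -2 t, 2 + -4 t) and CD as C + s(D − C) = (-1 + 3 s, 0 + -5 s). Solve the linear system for (t, s). Determinant = -22 ≠ 0, so a unique intersection of the containing lines exists. Solution: t = 21/22, s = 4/11 — both in [0, 1], so the segments cross. Intersection point: (1/11, -20/11).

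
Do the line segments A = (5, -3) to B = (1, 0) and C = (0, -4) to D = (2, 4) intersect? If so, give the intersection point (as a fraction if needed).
Yes; intersection at (1, 0) (t = 1 on AB, s = 1/2 on CD)

Parametrize AB as A + t(B − A) = (5 + -4 t, -3 + 3 t) and CD as C + s(D − C) = (0 + 2 s, -4 + 8 s). Solve the linear system for (t, s). Determinant = 38 ≠ 0, so a unique intersection of the containing lines exists. Solution: t = 1, s = 1/2 — both in [0, 1], so the segments cross. Intersection point: (1, 0).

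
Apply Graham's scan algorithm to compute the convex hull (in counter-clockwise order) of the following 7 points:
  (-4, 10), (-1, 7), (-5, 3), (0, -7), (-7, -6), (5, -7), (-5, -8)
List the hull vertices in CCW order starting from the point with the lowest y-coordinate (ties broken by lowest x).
Hull (CCW) = [(-5, -8), (5, -7), (-1, 7), (-4, 10), (-7, -6)]

Graham scan procedure:
  1. Find the pivot p₀ = point with lowest y (tie → lowest x): (-5, -8).
  2. Sort the remaining points by polar angle around p₀.
  3. Walk through sorted points, maintaining a stack; pop the top while the last three entries make a non-left turn (cross product ≤ 0).
  4. Final stack is the convex hull in CCW order: (-5, -8), (5, -7), (-1, 7), (-4, 10), (-7, -6).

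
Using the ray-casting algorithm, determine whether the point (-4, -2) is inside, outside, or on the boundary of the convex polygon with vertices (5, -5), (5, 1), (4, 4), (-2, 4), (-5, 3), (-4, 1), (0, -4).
The point (-4, -2) lies strictly outside the polygon

Cast a horizontal ray to the right from the query point and count how many polygon edges it crosses (each edge strictly once or zero times, handled with the usual half-open convention). 
Parity of crossings → even ⇒ outside.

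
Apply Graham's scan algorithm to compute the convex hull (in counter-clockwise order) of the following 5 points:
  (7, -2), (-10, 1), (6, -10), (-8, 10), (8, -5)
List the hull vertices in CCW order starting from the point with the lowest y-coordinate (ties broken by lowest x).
Hull (CCW) = [(6, -10), (8, -5), (7, -2), (-8, 10), (-10, 1)]

Graham scan procedure:
  1. Find the pivot p₀ = point with lowest y (tie → lowest x): (6, -10).
  2. Sort the remaining points by polar angle around p₀.
  3. Walk through sorted points, maintaining a stack; pop the top while the last three entries make a non-left turn (cross product ≤ 0).
  4. Final stack is the convex hull in CCW order: (6, -10), (8, -5), (7, -2), (-8, 10), (-10, 1).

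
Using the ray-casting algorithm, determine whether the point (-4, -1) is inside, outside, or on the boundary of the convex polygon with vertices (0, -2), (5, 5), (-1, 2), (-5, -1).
The point (-4, -1) lies strictly inside the polygon

Cast a horizontal ray to the right from the query point and count how many polygon edges it crosses (each edge strictly once or zero times, handled with the usual half-open convention). 
Parity of crossings → odd ⇒ inside.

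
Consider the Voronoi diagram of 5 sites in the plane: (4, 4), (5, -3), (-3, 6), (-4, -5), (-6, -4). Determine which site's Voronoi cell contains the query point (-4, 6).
Nearest site = (-3, 6)

The Voronoi cell of site s contains exactly those query points closer to s than to any other site. Compute squared distances from q = (-4, 6) to each site:
  (-3 − -4)² + (6 − 6)² = 1
  (4 − -4)² + (4 − 6)² = 68
  (-6 − -4)² + (-4 − 6)² = 104
  (-4 − -4)² + (-5 − 6)² = 121
  (5 − -4)² + (-3 − 6)² = 162
Minimum is attained by (-3, 6), so q lies in its Voronoi cell.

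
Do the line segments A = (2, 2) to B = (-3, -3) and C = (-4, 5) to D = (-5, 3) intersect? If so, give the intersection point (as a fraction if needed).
No (intersection of containing lines falls outside at least one segment)

Parametrize and solve: t = 3, s = 9. At least one of these is outside [0, 1], so the segments do not intersect.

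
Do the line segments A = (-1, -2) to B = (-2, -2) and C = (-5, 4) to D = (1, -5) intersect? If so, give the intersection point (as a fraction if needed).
Yes; intersection at (-1, -2) (t = 0 on AB, s = 2/3 on CD)

Parametrize AB as A + t(B − A) = (-1 + -1 t, -2 + 0 t) and CD as C + s(D − C) = (-5 + 6 s, 4 + -9 s). Solve the linear system for (t, s). Determinant = -9 ≠ 0, so a unique intersection of the containing lines exists. Solution: t = 0, s = 2/3 — both in [0, 1], so the segments cross. Intersection point: (-1, -2).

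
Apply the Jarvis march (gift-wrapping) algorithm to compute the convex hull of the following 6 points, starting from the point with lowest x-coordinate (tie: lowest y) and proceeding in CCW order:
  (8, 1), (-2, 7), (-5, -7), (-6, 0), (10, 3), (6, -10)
Hull (CCW) = [(-6, 0), (-5, -7), (6, -10), (10, 3), (-2, 7)]

Jarvis march: at each step, from the current hull vertex p, select the next vertex q as the point such that every other point lies strictly to the left of (or on) the directed line p → q. (Equivalently: for every other point r, the cross product (q − p) × (r − p) ≥ 0.)
Starting point (lowest x, tie lowest y): (-6, 0). Wrap until returning to start. Resulting hull: (-6, 0), (-5, -7), (6, -10), (10, 3), (-2, 7).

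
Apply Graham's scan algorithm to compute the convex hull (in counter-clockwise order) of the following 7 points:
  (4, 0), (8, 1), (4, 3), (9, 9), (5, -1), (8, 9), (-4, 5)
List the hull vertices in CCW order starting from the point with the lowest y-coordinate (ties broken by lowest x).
Hull (CCW) = [(5, -1), (8, 1), (9, 9), (8, 9), (-4, 5)]

Graham scan procedure:
  1. Find the pivot p₀ = point with lowest y (tie → lowest x): (5, -1).
  2. Sort the remaining points by polar angle around p₀.
  3. Walk through sorted points, maintaining a stack; pop the top while the last three entries make a non-left turn (cross product ≤ 0).
  4. Final stack is the convex hull in CCW order: (5, -1), (8, 1), (9, 9), (8, 9), (-4, 5).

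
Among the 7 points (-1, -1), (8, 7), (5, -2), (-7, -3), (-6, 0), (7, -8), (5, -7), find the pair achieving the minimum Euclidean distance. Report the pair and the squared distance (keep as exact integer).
Pair = ((7, -8), (5, -7)); squared distance = 5

Compute all C(7, 2) = 21 pairwise squared distances (x_i − x_j)² + (y_i − y_j)². The minimum is 5, attained by the pair ((7, -8), (5, -7)).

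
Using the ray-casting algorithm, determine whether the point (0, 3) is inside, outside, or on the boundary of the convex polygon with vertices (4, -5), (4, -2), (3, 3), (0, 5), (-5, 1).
The point (0, 3) lies strictly inside the polygon

Cast a horizontal ray to the right from the query point and count how many polygon edges it crosses (each edge strictly once or zero times, handled with the usual half-open convention). 
Parity of crossings → odd ⇒ inside.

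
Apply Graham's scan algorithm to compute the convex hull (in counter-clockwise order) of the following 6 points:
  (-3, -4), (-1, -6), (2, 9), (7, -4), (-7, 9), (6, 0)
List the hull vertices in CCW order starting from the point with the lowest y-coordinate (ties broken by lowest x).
Hull (CCW) = [(-1, -6), (7, -4), (6, 0), (2, 9), (-7, 9), (-3, -4)]

Graham scan procedure:
  1. Find the pivot p₀ = point with lowest y (tie → lowest x): (-1, -6).
  2. Sort the remaining points by polar angle around p₀.
  3. Walk through sorted points, maintaining a stack; pop the top while the last three entries make a non-left turn (cross product ≤ 0).
  4. Final stack is the convex hull in CCW order: (-1, -6), (7, -4), (6, 0), (2, 9), (-7, 9), (-3, -4).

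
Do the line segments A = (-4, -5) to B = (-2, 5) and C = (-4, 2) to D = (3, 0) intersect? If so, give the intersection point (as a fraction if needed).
Yes; intersection at (-99/37, 60/37) (t = 49/74 on AB, s = 7/37 on CD)

Parametrize AB as A + t(B − A) = (-4 + 2 t, -5 + 10 t) and CD as C + s(D − C) = (-4 + 7 s, 2 + -2 s). Solve the linear system for (t, s). Determinant = 74 ≠ 0, so a unique intersection of the containing lines exists. Solution: t = 49/74, s = 7/37 — both in [0, 1], so the segments cross. Intersection point: (-99/37, 60/37).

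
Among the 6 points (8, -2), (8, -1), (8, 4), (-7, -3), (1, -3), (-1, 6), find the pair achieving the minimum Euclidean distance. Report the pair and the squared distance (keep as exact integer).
Pair = ((8, -2), (8, -1)); squared distance = 1

Compute all C(6, 2) = 15 pairwise squared distances (x_i − x_j)² + (y_i − y_j)². The minimum is 1, attained by the pair ((8, -2), (8, -1)).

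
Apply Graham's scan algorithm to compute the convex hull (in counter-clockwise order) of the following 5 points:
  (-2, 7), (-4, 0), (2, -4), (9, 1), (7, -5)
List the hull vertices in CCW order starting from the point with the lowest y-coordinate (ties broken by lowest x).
Hull (CCW) = [(7, -5), (9, 1), (-2, 7), (-4, 0), (2, -4)]

Graham scan procedure:
  1. Find the pivot p₀ = point with lowest y (tie → lowest x): (7, -5).
  2. Sort the remaining points by polar angle around p₀.
  3. Walk through sorted points, maintaining a stack; pop the top while the last three entries make a non-left turn (cross product ≤ 0).
  4. Final stack is the convex hull in CCW order: (7, -5), (9, 1), (-2, 7), (-4, 0), (2, -4).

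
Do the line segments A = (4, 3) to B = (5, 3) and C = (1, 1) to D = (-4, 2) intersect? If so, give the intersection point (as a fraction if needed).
No (intersection of containing lines falls outside at least one segment)

Parametrize and solve: t = -13, s = 2. At least one of these is outside [0, 1], so the segments do not intersect.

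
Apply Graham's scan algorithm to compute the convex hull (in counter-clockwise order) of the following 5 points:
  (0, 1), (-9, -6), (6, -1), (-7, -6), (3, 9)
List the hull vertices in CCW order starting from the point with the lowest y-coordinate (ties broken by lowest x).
Hull (CCW) = [(-9, -6), (-7, -6), (6, -1), (3, 9)]

Graham scan procedure:
  1. Find the pivot p₀ = point with lowest y (tie → lowest x): (-9, -6).
  2. Sort the remaining points by polar angle around p₀.
  3. Walk through sorted points, maintaining a stack; pop the top while the last three entries make a non-left turn (cross product ≤ 0).
  4. Final stack is the convex hull in CCW order: (-9, -6), (-7, -6), (6, -1), (3, 9).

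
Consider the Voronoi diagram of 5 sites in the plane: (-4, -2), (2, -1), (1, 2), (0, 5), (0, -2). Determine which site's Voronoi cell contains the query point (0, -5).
Nearest site = (0, -2)

The Voronoi cell of site s contains exactly those query points closer to s than to any other site. Compute squared distances from q = (0, -5) to each site:
  (0 − 0)² + (-2 − -5)² = 9
  (2 − 0)² + (-1 − -5)² = 20
  (-4 − 0)² + (-2 − -5)² = 25
  (1 − 0)² + (2 − -5)² = 50
  (0 − 0)² + (5 − -5)² = 100
Minimum is attained by (0, -2), so q lies in its Voronoi cell.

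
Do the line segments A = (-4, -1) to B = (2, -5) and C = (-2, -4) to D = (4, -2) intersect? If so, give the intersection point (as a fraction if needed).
Yes; intersection at (-1/3, -31/9) (t = 11/18 on AB, s = 5/18 on CD)

Parametrize AB as A + t(B − A) = (-4 + 6 t, -1 + -4 t) and CD as C + s(D − C) = (-2 + 6 s, -4 + 2 s). Solve the linear system for (t, s). Determinant = -36 ≠ 0, so a unique intersection of the containing lines exists. Solution: t = 11/18, s = 5/18 — both in [0, 1], so the segments cross. Intersection point: (-1/3, -31/9).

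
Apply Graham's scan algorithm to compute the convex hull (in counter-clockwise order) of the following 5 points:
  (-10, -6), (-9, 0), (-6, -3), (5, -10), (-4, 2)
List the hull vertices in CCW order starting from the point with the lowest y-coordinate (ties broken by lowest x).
Hull (CCW) = [(5, -10), (-4, 2), (-9, 0), (-10, -6)]

Graham scan procedure:
  1. Find the pivot p₀ = point with lowest y (tie → lowest x): (5, -10).
  2. Sort the remaining points by polar angle around p₀.
  3. Walk through sorted points, maintaining a stack; pop the top while the last three entries make a non-left turn (cross product ≤ 0).
  4. Final stack is the convex hull in CCW order: (5, -10), (-4, 2), (-9, 0), (-10, -6).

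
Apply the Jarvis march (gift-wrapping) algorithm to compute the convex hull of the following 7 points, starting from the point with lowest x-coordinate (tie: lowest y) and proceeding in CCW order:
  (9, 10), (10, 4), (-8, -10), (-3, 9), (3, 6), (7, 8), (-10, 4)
Hull (CCW) = [(-10, 4), (-8, -10), (10, 4), (9, 10), (-3, 9)]

Jarvis march: at each step, from the current hull vertex p, select the next vertex q as the point such that every other point lies strictly to the left of (or on) the directed line p → q. (Equivalently: for every other point r, the cross product (q − p) × (r − p) ≥ 0.)
Starting point (lowest x, tie lowest y): (-10, 4). Wrap until returning to start. Resulting hull: (-10, 4), (-8, -10), (10, 4), (9, 10), (-3, 9).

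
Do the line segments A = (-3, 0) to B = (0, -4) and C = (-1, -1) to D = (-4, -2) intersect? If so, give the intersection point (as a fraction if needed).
Yes; intersection at (-2, -4/3) (t = 1/3 on AB, s = 1/3 on CD)

Parametrize AB as A + t(B − A) = (-3 + 3 t, 0 + -4 t) and CD as C + s(D − C) = (-1 + -3 s, -1 + -1 s). Solve the linear system for (t, s). Determinant = 15 ≠ 0, so a unique intersection of the containing lines exists. Solution: t = 1/3, s = 1/3 — both in [0, 1], so the segments cross. Intersection point: (-2, -4/3).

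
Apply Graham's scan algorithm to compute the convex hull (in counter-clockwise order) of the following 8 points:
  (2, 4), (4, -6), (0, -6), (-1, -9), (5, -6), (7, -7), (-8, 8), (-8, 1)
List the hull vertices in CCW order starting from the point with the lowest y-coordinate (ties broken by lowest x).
Hull (CCW) = [(-1, -9), (7, -7), (2, 4), (-8, 8), (-8, 1)]

Graham scan procedure:
  1. Find the pivot p₀ = point with lowest y (tie → lowest x): (-1, -9).
  2. Sort the remaining points by polar angle around p₀.
  3. Walk through sorted points, maintaining a stack; pop the top while the last three entries make a non-left turn (cross product ≤ 0).
  4. Final stack is the convex hull in CCW order: (-1, -9), (7, -7), (2, 4), (-8, 8), (-8, 1).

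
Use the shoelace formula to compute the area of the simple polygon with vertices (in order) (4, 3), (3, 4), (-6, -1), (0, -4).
Area = 34

Shoelace formula: Area = (1/2) |Σ_i (x_i · y_{i+1} − x_{i+1} · y_i)| (indices mod n). Compute each cross term:
  (4)(4) − (3)(3) = 7
  (3)(-1) − (-6)(4) = 21
  (-6)(-4) − (0)(-1) = 24
  (0)(3) − (4)(-4) = 16
Sum = 68, so (signed) Area = 68/2 = 34, |Area| = 34.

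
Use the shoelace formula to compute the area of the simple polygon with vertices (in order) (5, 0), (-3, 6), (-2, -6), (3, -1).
Area = 85/2

Shoelace formula: Area = (1/2) |Σ_i (x_i · y_{i+1} − x_{i+1} · y_i)| (indices mod n). Compute each cross term:
  (5)(6) − (-3)(0) = 30
  (-3)(-6) − (-2)(6) = 30
  (-2)(-1) − (3)(-6) = 20
  (3)(0) − (5)(-1) = 5
Sum = 85, so (signed) Area = 85/2 = 85/2, |Area| = 85/2.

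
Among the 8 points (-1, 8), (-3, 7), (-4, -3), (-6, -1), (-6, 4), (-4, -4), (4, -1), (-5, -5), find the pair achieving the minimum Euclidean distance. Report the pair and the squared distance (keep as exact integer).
Pair = ((-4, -3), (-4, -4)); squared distance = 1

Compute all C(8, 2) = 28 pairwise squared distances (x_i − x_j)² + (y_i − y_j)². The minimum is 1, attained by the pair ((-4, -3), (-4, -4)).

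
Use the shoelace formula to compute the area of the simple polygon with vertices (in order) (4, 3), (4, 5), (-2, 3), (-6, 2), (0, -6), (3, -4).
Area = 123/2

Shoelace formula: Area = (1/2) |Σ_i (x_i · y_{i+1} − x_{i+1} · y_i)| (indices mod n). Compute each cross term:
  (4)(5) − (4)(3) = 8
  (4)(3) − (-2)(5) = 22
  (-2)(2) − (-6)(3) = 14
  (-6)(-6) − (0)(2) = 36
  (0)(-4) − (3)(-6) = 18
  (3)(3) − (4)(-4) = 25
Sum = 123, so (signed) Area = 123/2 = 123/2, |Area| = 123/2.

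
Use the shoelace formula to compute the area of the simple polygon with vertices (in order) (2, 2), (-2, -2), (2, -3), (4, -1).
Area = 15

Shoelace formula: Area = (1/2) |Σ_i (x_i · y_{i+1} − x_{i+1} · y_i)| (indices mod n). Compute each cross term:
  (2)(-2) − (-2)(2) = 0
  (-2)(-3) − (2)(-2) = 10
  (2)(-1) − (4)(-3) = 10
  (4)(2) − (2)(-1) = 10
Sum = 30, so (signed) Area = 30/2 = 15, |Area| = 15.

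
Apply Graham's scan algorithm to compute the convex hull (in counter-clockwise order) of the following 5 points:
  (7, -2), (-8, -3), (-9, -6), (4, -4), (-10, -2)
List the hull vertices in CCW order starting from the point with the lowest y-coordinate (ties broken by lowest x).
Hull (CCW) = [(-9, -6), (4, -4), (7, -2), (-10, -2)]

Graham scan procedure:
  1. Find the pivot p₀ = point with lowest y (tie → lowest x): (-9, -6).
  2. Sort the remaining points by polar angle around p₀.
  3. Walk through sorted points, maintaining a stack; pop the top while the last three entries make a non-left turn (cross product ≤ 0).
  4. Final stack is the convex hull in CCW order: (-9, -6), (4, -4), (7, -2), (-10, -2).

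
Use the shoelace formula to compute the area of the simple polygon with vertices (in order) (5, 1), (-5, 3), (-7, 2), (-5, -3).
Area = 36

Shoelace formula: Area = (1/2) |Σ_i (x_i · y_{i+1} − x_{i+1} · y_i)| (indices mod n). Compute each cross term:
  (5)(3) − (-5)(1) = 20
  (-5)(2) − (-7)(3) = 11
  (-7)(-3) − (-5)(2) = 31
  (-5)(1) − (5)(-3) = 10
Sum = 72, so (signed) Area = 72/2 = 36, |Area| = 36.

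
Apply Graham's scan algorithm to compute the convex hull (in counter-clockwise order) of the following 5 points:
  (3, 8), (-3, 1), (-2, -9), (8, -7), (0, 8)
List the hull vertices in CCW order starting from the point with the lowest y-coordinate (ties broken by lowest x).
Hull (CCW) = [(-2, -9), (8, -7), (3, 8), (0, 8), (-3, 1)]

Graham scan procedure:
  1. Find the pivot p₀ = point with lowest y (tie → lowest x): (-2, -9).
  2. Sort the remaining points by polar angle around p₀.
  3. Walk through sorted points, maintaining a stack; pop the top while the last three entries make a non-left turn (cross product ≤ 0).
  4. Final stack is the convex hull in CCW order: (-2, -9), (8, -7), (3, 8), (0, 8), (-3, 1).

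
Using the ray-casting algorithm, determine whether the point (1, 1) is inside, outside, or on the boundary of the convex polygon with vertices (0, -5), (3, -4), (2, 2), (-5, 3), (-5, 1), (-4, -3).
The point (1, 1) lies strictly inside the polygon

Cast a horizontal ray to the right from the query point and count how many polygon edges it crosses (each edge strictly once or zero times, handled with the usual half-open convention). 
Parity of crossings → odd ⇒ inside.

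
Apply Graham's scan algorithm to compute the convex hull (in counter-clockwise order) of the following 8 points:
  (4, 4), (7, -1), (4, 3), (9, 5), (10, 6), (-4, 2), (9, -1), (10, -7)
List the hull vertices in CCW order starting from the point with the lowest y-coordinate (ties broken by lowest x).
Hull (CCW) = [(10, -7), (10, 6), (-4, 2)]

Graham scan procedure:
  1. Find the pivot p₀ = point with lowest y (tie → lowest x): (10, -7).
  2. Sort the remaining points by polar angle around p₀.
  3. Walk through sorted points, maintaining a stack; pop the top while the last three entries make a non-left turn (cross product ≤ 0).
  4. Final stack is the convex hull in CCW order: (10, -7), (10, 6), (-4, 2).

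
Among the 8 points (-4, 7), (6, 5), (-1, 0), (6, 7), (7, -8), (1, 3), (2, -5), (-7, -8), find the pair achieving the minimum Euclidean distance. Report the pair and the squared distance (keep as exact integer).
Pair = ((6, 5), (6, 7)); squared distance = 4

Compute all C(8, 2) = 28 pairwise squared distances (x_i − x_j)² + (y_i − y_j)². The minimum is 4, attained by the pair ((6, 5), (6, 7)).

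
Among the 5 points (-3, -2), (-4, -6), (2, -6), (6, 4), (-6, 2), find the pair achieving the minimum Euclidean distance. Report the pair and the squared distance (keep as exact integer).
Pair = ((-3, -2), (-4, -6)); squared distance = 17

Compute all C(5, 2) = 10 pairwise squared distances (x_i − x_j)² + (y_i − y_j)². The minimum is 17, attained by the pair ((-3, -2), (-4, -6)).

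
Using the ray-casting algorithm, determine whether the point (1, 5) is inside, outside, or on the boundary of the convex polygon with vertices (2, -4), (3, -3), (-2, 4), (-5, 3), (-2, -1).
The point (1, 5) lies strictly outside the polygon

Cast a horizontal ray to the right from the query point and count how many polygon edges it crosses (each edge strictly once or zero times, handled with the usual half-open convention). 
Parity of crossings → even ⇒ outside.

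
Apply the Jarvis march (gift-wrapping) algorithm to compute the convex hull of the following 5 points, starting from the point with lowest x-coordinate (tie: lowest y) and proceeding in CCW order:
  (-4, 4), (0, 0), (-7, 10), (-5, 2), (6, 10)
Hull (CCW) = [(-7, 10), (-5, 2), (0, 0), (6, 10)]

Jarvis march: at each step, from the current hull vertex p, select the next vertex q as the point such that every other point lies strictly to the left of (or on) the directed line p → q. (Equivalently: for every other point r, the cross product (q − p) × (r − p) ≥ 0.)
Starting point (lowest x, tie lowest y): (-7, 10). Wrap until returning to start. Resulting hull: (-7, 10), (-5, 2), (0, 0), (6, 10).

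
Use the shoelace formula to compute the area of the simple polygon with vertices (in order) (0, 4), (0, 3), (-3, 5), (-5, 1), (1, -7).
Area = 69/2

Shoelace formula: Area = (1/2) |Σ_i (x_i · y_{i+1} − x_{i+1} · y_i)| (indices mod n). Compute each cross term:
  (0)(3) − (0)(4) = 0
  (0)(5) − (-3)(3) = 9
  (-3)(1) − (-5)(5) = 22
  (-5)(-7) − (1)(1) = 34
  (1)(4) − (0)(-7) = 4
Sum = 69, so (signed) Area = 69/2 = 69/2, |Area| = 69/2.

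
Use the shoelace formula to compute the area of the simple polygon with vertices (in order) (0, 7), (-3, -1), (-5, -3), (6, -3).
Area = 50

Shoelace formula: Area = (1/2) |Σ_i (x_i · y_{i+1} − x_{i+1} · y_i)| (indices mod n). Compute each cross term:
  (0)(-1) − (-3)(7) = 21
  (-3)(-3) − (-5)(-1) = 4
  (-5)(-3) − (6)(-3) = 33
  (6)(7) − (0)(-3) = 42
Sum = 100, so (signed) Area = 100/2 = 50, |Area| = 50.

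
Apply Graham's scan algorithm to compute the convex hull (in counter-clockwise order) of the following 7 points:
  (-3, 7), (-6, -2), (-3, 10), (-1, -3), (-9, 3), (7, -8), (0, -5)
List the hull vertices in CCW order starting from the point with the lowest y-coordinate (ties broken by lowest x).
Hull (CCW) = [(7, -8), (-3, 10), (-9, 3), (-6, -2), (0, -5)]

Graham scan procedure:
  1. Find the pivot p₀ = point with lowest y (tie → lowest x): (7, -8).
  2. Sort the remaining points by polar angle around p₀.
  3. Walk through sorted points, maintaining a stack; pop the top while the last three entries make a non-left turn (cross product ≤ 0).
  4. Final stack is the convex hull in CCW order: (7, -8), (-3, 10), (-9, 3), (-6, -2), (0, -5).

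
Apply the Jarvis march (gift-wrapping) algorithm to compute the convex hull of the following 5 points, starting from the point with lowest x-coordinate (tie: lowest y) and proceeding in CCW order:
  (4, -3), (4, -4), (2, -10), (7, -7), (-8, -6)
Hull (CCW) = [(-8, -6), (2, -10), (7, -7), (4, -3)]

Jarvis march: at each step, from the current hull vertex p, select the next vertex q as the point such that every other point lies strictly to the left of (or on) the directed line p → q. (Equivalently: for every other point r, the cross product (q − p) × (r − p) ≥ 0.)
Starting point (lowest x, tie lowest y): (-8, -6). Wrap until returning to start. Resulting hull: (-8, -6), (2, -10), (7, -7), (4, -3).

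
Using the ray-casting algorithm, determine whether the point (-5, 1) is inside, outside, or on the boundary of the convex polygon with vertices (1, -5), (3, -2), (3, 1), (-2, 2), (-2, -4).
The point (-5, 1) lies strictly outside the polygon

Cast a horizontal ray to the right from the query point and count how many polygon edges it crosses (each edge strictly once or zero times, handled with the usual half-open convention). 
Parity of crossings → even ⇒ outside.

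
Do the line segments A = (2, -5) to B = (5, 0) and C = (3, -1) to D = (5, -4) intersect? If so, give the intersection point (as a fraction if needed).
Yes; intersection at (71/19, -40/19) (t = 11/19 on AB, s = 7/19 on CD)

Parametrize AB as A + t(B − A) = (2 + 3 t, -5 + 5 t) and CD as C + s(D − C) = (3 + 2 s, -1 + -3 s). Solve the linear system for (t, s). Determinant = 19 ≠ 0, so a unique intersection of the containing lines exists. Solution: t = 11/19, s = 7/19 — both in [0, 1], so the segments cross. Intersection point: (71/19, -40/19).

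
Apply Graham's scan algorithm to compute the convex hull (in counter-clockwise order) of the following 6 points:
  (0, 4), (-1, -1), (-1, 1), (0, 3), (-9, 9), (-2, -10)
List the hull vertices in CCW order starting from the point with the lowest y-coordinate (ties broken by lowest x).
Hull (CCW) = [(-2, -10), (0, 3), (0, 4), (-9, 9)]

Graham scan procedure:
  1. Find the pivot p₀ = point with lowest y (tie → lowest x): (-2, -10).
  2. Sort the remaining points by polar angle around p₀.
  3. Walk through sorted points, maintaining a stack; pop the top while the last three entries make a non-left turn (cross product ≤ 0).
  4. Final stack is the convex hull in CCW order: (-2, -10), (0, 3), (0, 4), (-9, 9).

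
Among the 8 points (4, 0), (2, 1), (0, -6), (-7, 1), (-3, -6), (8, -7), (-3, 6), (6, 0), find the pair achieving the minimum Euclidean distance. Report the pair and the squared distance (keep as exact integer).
Pair = ((4, 0), (6, 0)); squared distance = 4

Compute all C(8, 2) = 28 pairwise squared distances (x_i − x_j)² + (y_i − y_j)². The minimum is 4, attained by the pair ((4, 0), (6, 0)).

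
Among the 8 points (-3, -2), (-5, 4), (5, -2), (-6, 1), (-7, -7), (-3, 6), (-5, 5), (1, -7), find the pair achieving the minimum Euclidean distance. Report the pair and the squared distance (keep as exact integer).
Pair = ((-5, 4), (-5, 5)); squared distance = 1

Compute all C(8, 2) = 28 pairwise squared distances (x_i − x_j)² + (y_i − y_j)². The minimum is 1, attained by the pair ((-5, 4), (-5, 5)).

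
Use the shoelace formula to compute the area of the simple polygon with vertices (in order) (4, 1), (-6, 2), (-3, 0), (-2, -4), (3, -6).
Area = 83/2

Shoelace formula: Area = (1/2) |Σ_i (x_i · y_{i+1} − x_{i+1} · y_i)| (indices mod n). Compute each cross term:
  (4)(2) − (-6)(1) = 14
  (-6)(0) − (-3)(2) = 6
  (-3)(-4) − (-2)(0) = 12
  (-2)(-6) − (3)(-4) = 24
  (3)(1) − (4)(-6) = 27
Sum = 83, so (signed) Area = 83/2 = 83/2, |Area| = 83/2.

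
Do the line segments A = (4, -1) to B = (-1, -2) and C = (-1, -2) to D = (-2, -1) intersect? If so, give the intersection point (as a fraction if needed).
Yes; intersection at (-1, -2) (t = 1 on AB, s = 0 on CD)

Parametrize AB as A + t(B − A) = (4 + -5 t, -1 + -1 t) and CD as C + s(D − C) = (-1 + -1 s, -2 + 1 s). Solve the linear system for (t, s). Determinant = 6 ≠ 0, so a unique intersection of the containing lines exists. Solution: t = 1, s = 0 — both in [0, 1], so the segments cross. Intersection point: (-1, -2).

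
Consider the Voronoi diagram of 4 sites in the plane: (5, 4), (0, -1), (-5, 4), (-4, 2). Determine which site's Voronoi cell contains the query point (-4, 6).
Nearest site = (-5, 4)

The Voronoi cell of site s contains exactly those query points closer to s than to any other site. Compute squared distances from q = (-4, 6) to each site:
  (-5 − -4)² + (4 − 6)² = 5
  (-4 − -4)² + (2 − 6)² = 16
  (0 − -4)² + (-1 − 6)² = 65
  (5 − -4)² + (4 − 6)² = 85
Minimum is attained by (-5, 4), so q lies in its Voronoi cell.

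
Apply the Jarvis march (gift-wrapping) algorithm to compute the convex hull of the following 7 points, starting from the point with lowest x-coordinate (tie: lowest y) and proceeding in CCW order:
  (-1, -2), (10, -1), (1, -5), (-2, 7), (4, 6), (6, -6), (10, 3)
Hull (CCW) = [(-2, 7), (-1, -2), (1, -5), (6, -6), (10, -1), (10, 3), (4, 6)]

Jarvis march: at each step, from the current hull vertex p, select the next vertex q as the point such that every other point lies strictly to the left of (or on) the directed line p → q. (Equivalently: for every other point r, the cross product (q − p) × (r − p) ≥ 0.)
Starting point (lowest x, tie lowest y): (-2, 7). Wrap until returning to start. Resulting hull: (-2, 7), (-1, -2), (1, -5), (6, -6), (10, -1), (10, 3), (4, 6).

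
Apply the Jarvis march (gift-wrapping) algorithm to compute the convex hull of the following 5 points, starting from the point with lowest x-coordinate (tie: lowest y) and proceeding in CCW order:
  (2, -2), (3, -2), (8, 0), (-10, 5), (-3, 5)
Hull (CCW) = [(-10, 5), (2, -2), (3, -2), (8, 0), (-3, 5)]

Jarvis march: at each step, from the current hull vertex p, select the next vertex q as the point such that every other point lies strictly to the left of (or on) the directed line p → q. (Equivalently: for every other point r, the cross product (q − p) × (r − p) ≥ 0.)
Starting point (lowest x, tie lowest y): (-10, 5). Wrap until returning to start. Resulting hull: (-10, 5), (2, -2), (3, -2), (8, 0), (-3, 5).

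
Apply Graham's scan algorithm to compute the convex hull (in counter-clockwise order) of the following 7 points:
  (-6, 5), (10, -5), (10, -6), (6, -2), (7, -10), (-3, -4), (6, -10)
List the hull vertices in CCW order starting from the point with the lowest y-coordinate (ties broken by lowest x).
Hull (CCW) = [(6, -10), (7, -10), (10, -6), (10, -5), (6, -2), (-6, 5), (-3, -4)]

Graham scan procedure:
  1. Find the pivot p₀ = point with lowest y (tie → lowest x): (6, -10).
  2. Sort the remaining points by polar angle around p₀.
  3. Walk through sorted points, maintaining a stack; pop the top while the last three entries make a non-left turn (cross product ≤ 0).
  4. Final stack is the convex hull in CCW order: (6, -10), (7, -10), (10, -6), (10, -5), (6, -2), (-6, 5), (-3, -4).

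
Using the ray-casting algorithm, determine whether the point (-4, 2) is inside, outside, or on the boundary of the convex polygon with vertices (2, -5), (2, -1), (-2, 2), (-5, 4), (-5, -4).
The point (-4, 2) lies strictly inside the polygon

Cast a horizontal ray to the right from the query point and count how many polygon edges it crosses (each edge strictly once or zero times, handled with the usual half-open convention). 
Parity of crossings → odd ⇒ inside.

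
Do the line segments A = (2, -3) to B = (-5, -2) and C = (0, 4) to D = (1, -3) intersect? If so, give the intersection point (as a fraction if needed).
Yes; intersection at (47/48, -137/48) (t = 7/48 on AB, s = 47/48 on CD)

Parametrize AB as A + t(B − A) = (2 + -7 t, -3 + 1 t) and CD as C + s(D − C) = (0 + 1 s, 4 + -7 s). Solve the linear system for (t, s). Determinant = -48 ≠ 0, so a unique intersection of the containing lines exists. Solution: t = 7/48, s = 47/48 — both in [0, 1], so the segments cross. Intersection point: (47/48, -137/48).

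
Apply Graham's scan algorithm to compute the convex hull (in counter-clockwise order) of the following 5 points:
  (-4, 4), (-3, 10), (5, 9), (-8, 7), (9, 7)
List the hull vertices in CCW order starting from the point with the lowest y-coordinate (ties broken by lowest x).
Hull (CCW) = [(-4, 4), (9, 7), (5, 9), (-3, 10), (-8, 7)]

Graham scan procedure:
  1. Find the pivot p₀ = point with lowest y (tie → lowest x): (-4, 4).
  2. Sort the remaining points by polar angle around p₀.
  3. Walk through sorted points, maintaining a stack; pop the top while the last three entries make a non-left turn (cross product ≤ 0).
  4. Final stack is the convex hull in CCW order: (-4, 4), (9, 7), (5, 9), (-3, 10), (-8, 7).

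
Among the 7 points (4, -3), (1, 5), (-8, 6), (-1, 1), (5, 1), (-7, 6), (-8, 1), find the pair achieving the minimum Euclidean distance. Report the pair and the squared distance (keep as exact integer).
Pair = ((-8, 6), (-7, 6)); squared distance = 1

Compute all C(7, 2) = 21 pairwise squared distances (x_i − x_j)² + (y_i − y_j)². The minimum is 1, attained by the pair ((-8, 6), (-7, 6)).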